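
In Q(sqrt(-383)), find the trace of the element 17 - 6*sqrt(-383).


Tr(a + b*sqrt(d)) = (a + b*sqrt(d)) + (a - b*sqrt(d)) = 2a
= 2 * (17)
= 34

34


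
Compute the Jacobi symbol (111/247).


Compute (111/247) via quadratic reciprocity:
  reciprocity: (111/247) -> -(247/111)
  reduce: (25/111)
  reciprocity: (25/111) -> +(111/25)
  reduce: (11/25)
  reciprocity: (11/25) -> +(25/11)
  reduce: (3/11)
  reciprocity: (3/11) -> -(11/3)
  reduce: (2/3)
  pull out 2: (2/3) = -1  (since 3 mod 8 = 3)
  (1/3) = 1
Product of signs = -1

-1


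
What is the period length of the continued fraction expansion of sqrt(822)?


Run the CF algorithm for sqrt(822).
a_0 = floor(sqrt(822)) = 28; set m_0=0, q_0=1.
Recurrence: m' = q*a - m,  q' = (d - m'^2)/q,  a' = floor((a_0 + m')/q').
  step 1: m=28, q=38, a=1
  step 2: m=10, q=19, a=2
  step 3: m=28, q=2, a=28
  step 4: m=28, q=19, a=2
  step 5: m=10, q=38, a=1
  step 6: m=28, q=1, a=56
a_6 = 2*a_0 = 56, so the period closes here.
sqrt(822) = [28; 1, 2, 28, 2, 1, 56]
Period length = 6

6


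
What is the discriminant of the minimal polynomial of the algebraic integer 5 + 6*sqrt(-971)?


The element 5 + 6*sqrt(-971) has minimal polynomial:
x^2 - 10*x + 34981
Discriminant = (-10)^2 - 4*(34981)
= 100 - 139924
= -139824

-139824


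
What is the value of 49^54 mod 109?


p = 109 is prime and the exponent is (p-1)/2 = 54, so by Euler's criterion 49^54 = (49/109) = +1 or -1 mod 109.
Compute by square-and-multiply:
  54 = 32 + 16 + 4 + 2 (binary 110110)
  Repeated squaring mod 109: 49^1 = 49, 49^2 = 3, 49^4 = 9, 49^8 = 81, 49^16 = 21, 49^32 = 5
  49^54 = 49^32 * 49^16 * 49^4 * 49^2 = 5 * 21 * 9 * 3 mod 109
    5 * 21 = 105 = 105 mod 109
    105 * 9 = 945 = 73 mod 109
    73 * 3 = 219 = 1 mod 109
  49^54 = 1 mod 109
Result 1: 49 is a quadratic residue mod 109.
49^54 mod 109 = 1

1


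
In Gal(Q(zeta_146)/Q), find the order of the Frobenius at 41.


The Frobenius at p in Gal(Q(zeta_n)/Q) = (Z/nZ)* is the class of p, so its order is ord_146(41), the smallest k >= 1 with 41^k = 1 mod 146.
n = 146 = 2 * 73, phi(146) = 72; the order divides phi(n).
Divisors of 72: 1, 2, 3, 4, 6, 8, 9, 12, 18, 24, 36, 72
Repeated squaring mod 146: 41^1 = 41, 41^2 = 75, 41^4 = 77, 41^8 = 89, 41^16 = 37, 41^32 = 55, 41^64 = 105
Test divisors in increasing order:
  k=1: 41^1 = 41 mod 146
  k=2: 41^2 = 75 mod 146
  k=3: 41^3 = 75 * 41 = 9 mod 146
  k=4: 41^4 = 77 mod 146
  k=6: 41^6 = 77 * 75 = 81 mod 146
  k=8: 41^8 = 89 mod 146
  k=9: 41^9 = 89 * 41 = 145 mod 146
  k=12: 41^12 = 89 * 77 = 137 mod 146
  k=18: 41^18 = 37 * 75 = 1 mod 146  <- first divisor giving 1
Order = 18

18


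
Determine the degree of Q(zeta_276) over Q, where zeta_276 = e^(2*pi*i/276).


The degree equals Euler's totient phi(276).
276 = 2^2 * 3 * 23
phi(276) = 88

88


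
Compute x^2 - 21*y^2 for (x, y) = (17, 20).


x^2 - d*y^2
= 17^2 - 21*20^2
= 289 - 8400
= -8111

-8111


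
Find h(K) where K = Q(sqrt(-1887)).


K = Q(sqrt(-1887)). d mod 4 = 1, so D = disc(K) = d = -1887
h(K) equals the number of primitive reduced positive-definite forms (a, b, c) = a*x^2 + b*x*y + c*y^2 with b^2 - 4ac = D,
where reduced means |b| <= a <= c, with b >= 0 whenever |b| = a or a = c, and primitive means gcd(a, b, c) = 1.
Reduced forces 3a^2 <= |D| = 1887, so 1 <= a <= 25; b must have the parity of D, and c = (b^2 - D)/(4a) must be an integer >= a.
Enumerate a = 1..25, b in [-a, a]:
  a=1: (1, 1, 472)  [1]
  a=2: (2, -1, 236), (2, 1, 236)  [2]
  a=3: (3, 3, 158)  [1]
  a=4: (4, -1, 118), (4, 1, 118)  [2]
  a=5: none
  a=6: (6, -3, 79), (6, 3, 79)  [2]
  a=7: none
  a=8: (8, -1, 59), (8, 1, 59)  [2]
  a=9..10: none
  a=11: (11, -7, 44), (11, 7, 44)  [2]
  a=12: (12, -9, 41), (12, 9, 41)  [2]
  a=13..15: none
  a=16: (16, -15, 33), (16, 15, 33)  [2]
  a=17: (17, 17, 32)  [1]
  a=18..21: none
  a=22: (22, -15, 24), (22, 7, 22), (22, 15, 24)  [3]
  a=23..25: none
Total reduced forms: 1 + 2 + 1 + 2 + 2 + 2 + 2 + 2 + 2 + 1 + 3 = 20
h = 20

20


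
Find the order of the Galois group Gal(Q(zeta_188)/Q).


|Gal(Q(zeta_188)/Q)| = phi(188)
= 92

92


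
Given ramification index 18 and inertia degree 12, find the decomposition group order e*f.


|D_P| = e * f
= 18 * 12
= 216

216


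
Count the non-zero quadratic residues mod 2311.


For prime p, the number of non-zero quadratic residues is (p-1)/2.
= (2311-1)/2
= 1155

1155


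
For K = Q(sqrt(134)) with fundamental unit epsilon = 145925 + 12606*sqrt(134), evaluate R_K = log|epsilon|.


epsilon = 145925 + 12606*sqrt(134)
= 291850.0000
R = ln(291850.0000)
= 12.5840

12.5840


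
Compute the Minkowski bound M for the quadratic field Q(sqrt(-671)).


d = -671, d mod 4 = 1, so disc(K) = d = -671; |disc(K)| = 671
Imaginary quadratic field, so n = 2, s = r2 = 1, r1 = 0
M = (n!/n^n) * (4/pi)^s * sqrt(|disc(K)|) = (2!/2^2) * (4/pi)^1 * sqrt(671)
= 0.5 * 1.273240 * 25.903668
= 16.4908

16.4908


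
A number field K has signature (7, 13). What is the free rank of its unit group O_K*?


By Dirichlet's unit theorem:
rank = r1 + r2 - 1
= 7 + 13 - 1
= 19

19


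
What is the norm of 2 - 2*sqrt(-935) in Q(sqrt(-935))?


N(a + b*sqrt(d)) = a^2 - d*b^2
= (2)^2 - (-935)*(-2)^2
= 4 + 3740
= 3744

3744


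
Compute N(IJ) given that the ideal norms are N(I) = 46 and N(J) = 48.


N(IJ) = N(I) * N(J)
= 46 * 48
= 2208

2208


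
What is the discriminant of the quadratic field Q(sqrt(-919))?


For K = Q(sqrt(d)) with d squarefree: disc(K) = d if d = 1 mod 4, and disc(K) = 4d if d = 2 or 3 mod 4.
Here d = -919, and d mod 4 = 1.
d = 1 mod 4 (O_K = Z[(1+sqrt(d))/2]), so disc(K) = d = -919

-919


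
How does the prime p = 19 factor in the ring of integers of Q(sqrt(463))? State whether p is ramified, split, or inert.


K = Q(sqrt(463)). Since d mod 4 = 3, disc(K) = 1852.
Check p | disc: 1852 mod 19 = 9.
p does not divide disc. Compute Legendre symbol (d/p):
7^((19-1)/2) mod 19 = 1
(d/p) = 1, so p splits: (p) = P*P' with e=1, f=1, g=2.
Therefore p is split.

split


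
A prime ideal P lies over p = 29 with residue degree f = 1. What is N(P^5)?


N(P^a) = p^(a*f)
= 29^(5*1)
= 29^5
= 20511149

20511149


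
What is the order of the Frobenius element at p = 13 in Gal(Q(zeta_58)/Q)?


The Frobenius at p in Gal(Q(zeta_n)/Q) = (Z/nZ)* is the class of p, so its order is ord_58(13), the smallest k >= 1 with 13^k = 1 mod 58.
n = 58 = 2 * 29, phi(58) = 28; the order divides phi(n).
Divisors of 28: 1, 2, 4, 7, 14, 28
Repeated squaring mod 58: 13^1 = 13, 13^2 = 53, 13^4 = 25, 13^8 = 45, 13^16 = 53
Test divisors in increasing order:
  k=1: 13^1 = 13 mod 58
  k=2: 13^2 = 53 mod 58
  k=4: 13^4 = 25 mod 58
  k=7: 13^7 = 25 * 53 * 13 = 57 mod 58
  k=14: 13^14 = 45 * 25 * 53 = 1 mod 58  <- first divisor giving 1
Order = 14

14


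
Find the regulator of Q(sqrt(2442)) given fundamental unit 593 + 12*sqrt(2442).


epsilon = 593 + 12*sqrt(2442)
= 1185.9992
R = ln(1185.9992)
= 7.0783

7.0783


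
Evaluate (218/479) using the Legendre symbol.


p = 479 is prime, so compute (218/479) with the reciprocity algorithm (Jacobi-symbol steps: pull out 2s via (2/n), flip via reciprocity, reduce):
  pull out 2: (2/479) = +1  (since 479 mod 8 = 7)
  reciprocity: (109/479) -> +(479/109)
  reduce: (43/109)
  reciprocity: (43/109) -> +(109/43)
  reduce: (23/43)
  reciprocity: (23/43) -> -(43/23)
  reduce: (20/23)
  pull out 2: (2/23) = +1  (since 23 mod 8 = 7)
  pull out 2: (2/23) = +1  (since 23 mod 8 = 7)
  reciprocity: (5/23) -> +(23/5)
  reduce: (3/5)
  reciprocity: (3/5) -> +(5/3)
  reduce: (2/3)
  pull out 2: (2/3) = -1  (since 3 mod 8 = 3)
  (1/3) = 1
Product of signs = 1
(218/479) = 1

1


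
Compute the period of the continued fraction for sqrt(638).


Run the CF algorithm for sqrt(638).
a_0 = floor(sqrt(638)) = 25; set m_0=0, q_0=1.
Recurrence: m' = q*a - m,  q' = (d - m'^2)/q,  a' = floor((a_0 + m')/q').
  step 1: m=25, q=13, a=3
  step 2: m=14, q=34, a=1
  step 3: m=20, q=7, a=6
  step 4: m=22, q=22, a=2
  step 5: m=22, q=7, a=6
  step 6: m=20, q=34, a=1
  step 7: m=14, q=13, a=3
  step 8: m=25, q=1, a=50
a_8 = 2*a_0 = 50, so the period closes here.
sqrt(638) = [25; 3, 1, 6, 2, 6, 1, 3, 50]
Period length = 8

8


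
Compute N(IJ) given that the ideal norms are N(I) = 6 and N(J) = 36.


N(IJ) = N(I) * N(J)
= 6 * 36
= 216

216


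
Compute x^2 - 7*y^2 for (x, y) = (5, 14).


x^2 - d*y^2
= 5^2 - 7*14^2
= 25 - 1372
= -1347

-1347


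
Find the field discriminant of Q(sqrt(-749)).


For K = Q(sqrt(d)) with d squarefree: disc(K) = d if d = 1 mod 4, and disc(K) = 4d if d = 2 or 3 mod 4.
Here d = -749, and d mod 4 = 3.
d = 3 mod 4, not 1 (O_K = Z[sqrt(d)]), so disc(K) = 4d = 4 * (-749) = -2996

-2996


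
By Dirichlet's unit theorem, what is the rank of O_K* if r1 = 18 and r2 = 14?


By Dirichlet's unit theorem:
rank = r1 + r2 - 1
= 18 + 14 - 1
= 31

31


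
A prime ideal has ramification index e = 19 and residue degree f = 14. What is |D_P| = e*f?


|D_P| = e * f
= 19 * 14
= 266

266


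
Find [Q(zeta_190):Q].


The degree equals Euler's totient phi(190).
190 = 2 * 5 * 19
phi(190) = 72

72


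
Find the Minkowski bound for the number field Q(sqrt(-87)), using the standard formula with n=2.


d = -87, d mod 4 = 1, so disc(K) = d = -87; |disc(K)| = 87
Imaginary quadratic field, so n = 2, s = r2 = 1, r1 = 0
M = (n!/n^n) * (4/pi)^s * sqrt(|disc(K)|) = (2!/2^2) * (4/pi)^1 * sqrt(87)
= 0.5 * 1.273240 * 9.327379
= 5.9380

5.9380


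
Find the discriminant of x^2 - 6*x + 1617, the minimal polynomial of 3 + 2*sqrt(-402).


The element 3 + 2*sqrt(-402) has minimal polynomial:
x^2 - 6*x + 1617
Discriminant = (-6)^2 - 4*(1617)
= 36 - 6468
= -6432

-6432


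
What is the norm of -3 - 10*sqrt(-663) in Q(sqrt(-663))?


N(a + b*sqrt(d)) = a^2 - d*b^2
= (-3)^2 - (-663)*(-10)^2
= 9 + 66300
= 66309

66309


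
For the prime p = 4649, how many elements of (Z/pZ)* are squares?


For prime p, the number of non-zero quadratic residues is (p-1)/2.
= (4649-1)/2
= 2324

2324


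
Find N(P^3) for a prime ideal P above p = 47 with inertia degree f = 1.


N(P^a) = p^(a*f)
= 47^(3*1)
= 47^3
= 103823

103823


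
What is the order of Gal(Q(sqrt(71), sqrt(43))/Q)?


The 2 square roots of distinct primes are multiplicatively independent over Q,
so [K:Q] = 2^2 and Gal(K/Q) is isomorphic to (Z/2Z)^2.
|Gal| = 2^2 = 4

4


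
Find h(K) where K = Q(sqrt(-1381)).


K = Q(sqrt(-1381)). d mod 4 = 3, so D = disc(K) = 4d = -5524
h(K) equals the number of primitive reduced positive-definite forms (a, b, c) = a*x^2 + b*x*y + c*y^2 with b^2 - 4ac = D,
where reduced means |b| <= a <= c, with b >= 0 whenever |b| = a or a = c, and primitive means gcd(a, b, c) = 1.
Reduced forces 3a^2 <= |D| = 5524, so 1 <= a <= 42; b must have the parity of D, and c = (b^2 - D)/(4a) must be an integer >= a.
Enumerate a = 1..42, b in [-a, a]:
  a=1: (1, 0, 1381)  [1]
  a=2: (2, 2, 691)  [1]
  a=3..4: none
  a=5: (5, -4, 277), (5, 4, 277)  [2]
  a=6..9: none
  a=10: (10, -6, 139), (10, 6, 139)  [2]
  a=11: (11, -8, 127), (11, 8, 127)  [2]
  a=12: none
  a=13: (13, -12, 109), (13, 12, 109)  [2]
  a=14..16: none
  a=17: (17, -16, 85), (17, 16, 85)  [2]
  a=18: none
  a=19: (19, -10, 74), (19, 10, 74)  [2]
  a=20..21: none
  a=22: (22, -14, 65), (22, 14, 65)  [2]
  a=23..24: none
  a=25: (25, -24, 61), (25, 24, 61)  [2]
  a=26: (26, -14, 55), (26, 14, 55)  [2]
  a=27..30: none
  a=31: (31, -26, 50), (31, 26, 50)  [2]
  a=32..33: none
  a=34: (34, -18, 43), (34, 18, 43)  [2]
  a=35..36: none
  a=37: (37, -10, 38), (37, 10, 38)  [2]
  a=38..42: none
Total reduced forms: 1 + 1 + 2 + 2 + 2 + 2 + 2 + 2 + 2 + 2 + 2 + 2 + 2 + 2 = 26
h = 26

26


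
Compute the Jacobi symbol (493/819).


Compute (493/819) via quadratic reciprocity:
  reciprocity: (493/819) -> +(819/493)
  reduce: (326/493)
  pull out 2: (2/493) = -1  (since 493 mod 8 = 5)
  reciprocity: (163/493) -> +(493/163)
  reduce: (4/163)
  pull out 2: (2/163) = -1  (since 163 mod 8 = 3)
  pull out 2: (2/163) = -1  (since 163 mod 8 = 3)
  (1/163) = 1
Product of signs = -1

-1


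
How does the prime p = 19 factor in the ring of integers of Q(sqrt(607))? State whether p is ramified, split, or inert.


K = Q(sqrt(607)). Since d mod 4 = 3, disc(K) = 2428.
Check p | disc: 2428 mod 19 = 15.
p does not divide disc. Compute Legendre symbol (d/p):
18^((19-1)/2) mod 19 = -1
(d/p) = -1, so p is inert: (p) stays prime with e=1, f=2, g=1.
Therefore p is inert.

inert


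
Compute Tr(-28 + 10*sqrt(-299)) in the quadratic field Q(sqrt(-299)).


Tr(a + b*sqrt(d)) = (a + b*sqrt(d)) + (a - b*sqrt(d)) = 2a
= 2 * (-28)
= -56

-56


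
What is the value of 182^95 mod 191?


p = 191 is prime and the exponent is (p-1)/2 = 95, so by Euler's criterion 182^95 = (182/191) = +1 or -1 mod 191.
Compute by square-and-multiply:
  95 = 64 + 16 + 8 + 4 + 2 + 1 (binary 1011111)
  Repeated squaring mod 191: 182^1 = 182, 182^2 = 81, 182^4 = 67, 182^8 = 96, 182^16 = 48, 182^32 = 12, 182^64 = 144
  182^95 = 182^64 * 182^16 * 182^8 * 182^4 * 182^2 * 182^1 = 144 * 48 * 96 * 67 * 81 * 182 mod 191
    144 * 48 = 6912 = 36 mod 191
    36 * 96 = 3456 = 18 mod 191
    18 * 67 = 1206 = 60 mod 191
    60 * 81 = 4860 = 85 mod 191
    85 * 182 = 15470 = 190 mod 191
  182^95 = 190 mod 191
Result 190 = p - 1 = -1 mod 191: 182 is a quadratic non-residue mod 191. As a residue in [0, p-1] the value is 190.
182^95 mod 191 = 190

190


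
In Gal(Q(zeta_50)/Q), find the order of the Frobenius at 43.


The Frobenius at p in Gal(Q(zeta_n)/Q) = (Z/nZ)* is the class of p, so its order is ord_50(43), the smallest k >= 1 with 43^k = 1 mod 50.
n = 50 = 2 * 5^2, phi(50) = 20; the order divides phi(n).
Divisors of 20: 1, 2, 4, 5, 10, 20
Repeated squaring mod 50: 43^1 = 43, 43^2 = 49, 43^4 = 1, 43^8 = 1, 43^16 = 1
Test divisors in increasing order:
  k=1: 43^1 = 43 mod 50
  k=2: 43^2 = 49 mod 50
  k=4: 43^4 = 1 mod 50  <- first divisor giving 1
Order = 4

4


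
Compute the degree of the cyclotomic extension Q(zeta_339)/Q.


The degree equals Euler's totient phi(339).
339 = 3 * 113
phi(339) = 224

224


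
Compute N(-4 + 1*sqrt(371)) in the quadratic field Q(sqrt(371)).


N(a + b*sqrt(d)) = a^2 - d*b^2
= (-4)^2 - (371)*(1)^2
= 16 - 371
= -355

-355


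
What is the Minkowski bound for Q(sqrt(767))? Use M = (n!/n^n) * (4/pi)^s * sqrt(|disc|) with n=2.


d = 767, d mod 4 = 3, so disc(K) = 4d = 3068; |disc(K)| = 3068
Real quadratic field, so n = 2, s = r2 = 0, r1 = 2
M = (n!/n^n) * (4/pi)^s * sqrt(|disc(K)|) = (2!/2^2) * (4/pi)^0 * sqrt(3068)
= 0.5 * 1.000000 * 55.389530
= 27.6948

27.6948


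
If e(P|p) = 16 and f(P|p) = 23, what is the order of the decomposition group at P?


|D_P| = e * f
= 16 * 23
= 368

368


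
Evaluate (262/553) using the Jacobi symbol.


Compute (262/553) via quadratic reciprocity:
  pull out 2: (2/553) = +1  (since 553 mod 8 = 1)
  reciprocity: (131/553) -> +(553/131)
  reduce: (29/131)
  reciprocity: (29/131) -> +(131/29)
  reduce: (15/29)
  reciprocity: (15/29) -> +(29/15)
  reduce: (14/15)
  pull out 2: (2/15) = +1  (since 15 mod 8 = 7)
  reciprocity: (7/15) -> -(15/7)
  reduce: (1/7)
  (1/7) = 1
Product of signs = -1

-1


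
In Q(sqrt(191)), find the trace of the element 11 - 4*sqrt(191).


Tr(a + b*sqrt(d)) = (a + b*sqrt(d)) + (a - b*sqrt(d)) = 2a
= 2 * (11)
= 22

22


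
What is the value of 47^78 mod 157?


p = 157 is prime and the exponent is (p-1)/2 = 78, so by Euler's criterion 47^78 = (47/157) = +1 or -1 mod 157.
Compute by square-and-multiply:
  78 = 64 + 8 + 4 + 2 (binary 1001110)
  Repeated squaring mod 157: 47^1 = 47, 47^2 = 11, 47^4 = 121, 47^8 = 40, 47^16 = 30, 47^32 = 115, 47^64 = 37
  47^78 = 47^64 * 47^8 * 47^4 * 47^2 = 37 * 40 * 121 * 11 mod 157
    37 * 40 = 1480 = 67 mod 157
    67 * 121 = 8107 = 100 mod 157
    100 * 11 = 1100 = 1 mod 157
  47^78 = 1 mod 157
Result 1: 47 is a quadratic residue mod 157.
47^78 mod 157 = 1

1


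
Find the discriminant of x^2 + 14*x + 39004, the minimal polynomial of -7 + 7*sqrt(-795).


The element -7 + 7*sqrt(-795) has minimal polynomial:
x^2 + 14*x + 39004
Discriminant = (14)^2 - 4*(39004)
= 196 - 156016
= -155820

-155820


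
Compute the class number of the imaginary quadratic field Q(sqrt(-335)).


K = Q(sqrt(-335)). d mod 4 = 1, so D = disc(K) = d = -335
h(K) equals the number of primitive reduced positive-definite forms (a, b, c) = a*x^2 + b*x*y + c*y^2 with b^2 - 4ac = D,
where reduced means |b| <= a <= c, with b >= 0 whenever |b| = a or a = c, and primitive means gcd(a, b, c) = 1.
Reduced forces 3a^2 <= |D| = 335, so 1 <= a <= 10; b must have the parity of D, and c = (b^2 - D)/(4a) must be an integer >= a.
Enumerate a = 1..10, b in [-a, a]:
  a=1: (1, 1, 84)  [1]
  a=2: (2, -1, 42), (2, 1, 42)  [2]
  a=3: (3, -1, 28), (3, 1, 28)  [2]
  a=4: (4, -1, 21), (4, 1, 21)  [2]
  a=5: (5, 5, 18)  [1]
  a=6: (6, -5, 15), (6, -1, 14), (6, 1, 14), (6, 5, 15)  [4]
  a=7: (7, -1, 12), (7, 1, 12)  [2]
  a=8: (8, -7, 12), (8, 7, 12)  [2]
  a=9: (9, -5, 10), (9, 5, 10)  [2]
  a=10: none
Total reduced forms: 1 + 2 + 2 + 2 + 1 + 4 + 2 + 2 + 2 = 18
h = 18

18


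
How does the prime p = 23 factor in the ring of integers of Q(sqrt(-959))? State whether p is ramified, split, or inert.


K = Q(sqrt(-959)). Since d mod 4 = 1, disc(K) = -959.
Check p | disc: -959 mod 23 = 7.
p does not divide disc. Compute Legendre symbol (d/p):
7^((23-1)/2) mod 23 = -1
(d/p) = -1, so p is inert: (p) stays prime with e=1, f=2, g=1.
Therefore p is inert.

inert


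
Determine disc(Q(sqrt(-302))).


For K = Q(sqrt(d)) with d squarefree: disc(K) = d if d = 1 mod 4, and disc(K) = 4d if d = 2 or 3 mod 4.
Here d = -302, and d mod 4 = 2.
d = 2 mod 4, not 1 (O_K = Z[sqrt(d)]), so disc(K) = 4d = 4 * (-302) = -1208

-1208


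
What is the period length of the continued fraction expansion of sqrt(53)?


Run the CF algorithm for sqrt(53).
a_0 = floor(sqrt(53)) = 7; set m_0=0, q_0=1.
Recurrence: m' = q*a - m,  q' = (d - m'^2)/q,  a' = floor((a_0 + m')/q').
  step 1: m=7, q=4, a=3
  step 2: m=5, q=7, a=1
  step 3: m=2, q=7, a=1
  step 4: m=5, q=4, a=3
  step 5: m=7, q=1, a=14
a_5 = 2*a_0 = 14, so the period closes here.
sqrt(53) = [7; 3, 1, 1, 3, 14]
Period length = 5

5


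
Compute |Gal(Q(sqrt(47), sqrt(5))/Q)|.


The 2 square roots of distinct primes are multiplicatively independent over Q,
so [K:Q] = 2^2 and Gal(K/Q) is isomorphic to (Z/2Z)^2.
|Gal| = 2^2 = 4

4


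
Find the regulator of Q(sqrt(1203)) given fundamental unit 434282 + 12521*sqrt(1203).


epsilon = 434282 + 12521*sqrt(1203)
= 868564.0000
R = ln(868564.0000)
= 13.6746

13.6746


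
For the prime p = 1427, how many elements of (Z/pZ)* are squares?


For prime p, the number of non-zero quadratic residues is (p-1)/2.
= (1427-1)/2
= 713

713


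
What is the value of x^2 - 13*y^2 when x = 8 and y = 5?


x^2 - d*y^2
= 8^2 - 13*5^2
= 64 - 325
= -261

-261


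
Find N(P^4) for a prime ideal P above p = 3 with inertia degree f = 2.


N(P^a) = p^(a*f)
= 3^(4*2)
= 3^8
= 6561

6561


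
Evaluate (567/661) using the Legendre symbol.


p = 661 is prime, so compute (567/661) with the reciprocity algorithm (Jacobi-symbol steps: pull out 2s via (2/n), flip via reciprocity, reduce):
  reciprocity: (567/661) -> +(661/567)
  reduce: (94/567)
  pull out 2: (2/567) = +1  (since 567 mod 8 = 7)
  reciprocity: (47/567) -> -(567/47)
  reduce: (3/47)
  reciprocity: (3/47) -> -(47/3)
  reduce: (2/3)
  pull out 2: (2/3) = -1  (since 3 mod 8 = 3)
  (1/3) = 1
Product of signs = -1
(567/661) = -1

-1


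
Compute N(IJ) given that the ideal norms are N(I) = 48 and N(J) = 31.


N(IJ) = N(I) * N(J)
= 48 * 31
= 1488

1488


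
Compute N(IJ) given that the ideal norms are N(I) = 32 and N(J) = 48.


N(IJ) = N(I) * N(J)
= 32 * 48
= 1536

1536


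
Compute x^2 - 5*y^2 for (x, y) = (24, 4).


x^2 - d*y^2
= 24^2 - 5*4^2
= 576 - 80
= 496

496


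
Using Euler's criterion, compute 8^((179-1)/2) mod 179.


p = 179 is prime and the exponent is (p-1)/2 = 89, so by Euler's criterion 8^89 = (8/179) = +1 or -1 mod 179.
Compute by square-and-multiply:
  89 = 64 + 16 + 8 + 1 (binary 1011001)
  Repeated squaring mod 179: 8^1 = 8, 8^2 = 64, 8^4 = 158, 8^8 = 83, 8^16 = 87, 8^32 = 51, 8^64 = 95
  8^89 = 8^64 * 8^16 * 8^8 * 8^1 = 95 * 87 * 83 * 8 mod 179
    95 * 87 = 8265 = 31 mod 179
    31 * 83 = 2573 = 67 mod 179
    67 * 8 = 536 = 178 mod 179
  8^89 = 178 mod 179
Result 178 = p - 1 = -1 mod 179: 8 is a quadratic non-residue mod 179. As a residue in [0, p-1] the value is 178.
8^89 mod 179 = 178

178


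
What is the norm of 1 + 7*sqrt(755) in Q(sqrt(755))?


N(a + b*sqrt(d)) = a^2 - d*b^2
= (1)^2 - (755)*(7)^2
= 1 - 36995
= -36994

-36994


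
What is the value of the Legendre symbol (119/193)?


p = 193 is prime, so compute (119/193) with the reciprocity algorithm (Jacobi-symbol steps: pull out 2s via (2/n), flip via reciprocity, reduce):
  reciprocity: (119/193) -> +(193/119)
  reduce: (74/119)
  pull out 2: (2/119) = +1  (since 119 mod 8 = 7)
  reciprocity: (37/119) -> +(119/37)
  reduce: (8/37)
  pull out 2: (2/37) = -1  (since 37 mod 8 = 5)
  pull out 2: (2/37) = -1  (since 37 mod 8 = 5)
  pull out 2: (2/37) = -1  (since 37 mod 8 = 5)
  (1/37) = 1
Product of signs = -1
(119/193) = -1

-1


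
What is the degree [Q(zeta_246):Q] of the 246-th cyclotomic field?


The degree equals Euler's totient phi(246).
246 = 2 * 3 * 41
phi(246) = 80

80


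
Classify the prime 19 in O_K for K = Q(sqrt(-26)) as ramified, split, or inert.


K = Q(sqrt(-26)). Since d mod 4 = 2, disc(K) = -104.
Check p | disc: -104 mod 19 = 10.
p does not divide disc. Compute Legendre symbol (d/p):
12^((19-1)/2) mod 19 = -1
(d/p) = -1, so p is inert: (p) stays prime with e=1, f=2, g=1.
Therefore p is inert.

inert


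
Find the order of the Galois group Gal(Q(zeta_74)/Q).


|Gal(Q(zeta_74)/Q)| = phi(74)
= 36

36


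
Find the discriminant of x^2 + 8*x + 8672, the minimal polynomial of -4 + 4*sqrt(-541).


The element -4 + 4*sqrt(-541) has minimal polynomial:
x^2 + 8*x + 8672
Discriminant = (8)^2 - 4*(8672)
= 64 - 34688
= -34624

-34624


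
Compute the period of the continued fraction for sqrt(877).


Run the CF algorithm for sqrt(877).
a_0 = floor(sqrt(877)) = 29; set m_0=0, q_0=1.
Recurrence: m' = q*a - m,  q' = (d - m'^2)/q,  a' = floor((a_0 + m')/q').
  step 1: m=29, q=36, a=1
  step 2: m=7, q=23, a=1
  step 3: m=16, q=27, a=1
  step 4: m=11, q=28, a=1
  step 5: m=17, q=21, a=2
  step 6: m=25, q=12, a=4
  step 7: m=23, q=29, a=1
  step 8: m=6, q=29, a=1
  step 9: m=23, q=12, a=4
  step 10: m=25, q=21, a=2
  step 11: m=17, q=28, a=1
  step 12: m=11, q=27, a=1
  step 13: m=16, q=23, a=1
  step 14: m=7, q=36, a=1
  step 15: m=29, q=1, a=58
a_15 = 2*a_0 = 58, so the period closes here.
sqrt(877) = [29; 1, 1, 1, 1, 2, 4, 1, 1, 4, 2, 1, 1, 1, 1, 58]
Period length = 15

15


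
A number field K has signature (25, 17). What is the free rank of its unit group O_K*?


By Dirichlet's unit theorem:
rank = r1 + r2 - 1
= 25 + 17 - 1
= 41

41


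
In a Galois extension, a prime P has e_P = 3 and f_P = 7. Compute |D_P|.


|D_P| = e * f
= 3 * 7
= 21

21


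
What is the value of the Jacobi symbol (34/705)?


Compute (34/705) via quadratic reciprocity:
  pull out 2: (2/705) = +1  (since 705 mod 8 = 1)
  reciprocity: (17/705) -> +(705/17)
  reduce: (8/17)
  pull out 2: (2/17) = +1  (since 17 mod 8 = 1)
  pull out 2: (2/17) = +1  (since 17 mod 8 = 1)
  pull out 2: (2/17) = +1  (since 17 mod 8 = 1)
  (1/17) = 1
Product of signs = 1

1


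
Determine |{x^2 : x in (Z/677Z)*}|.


For prime p, the number of non-zero quadratic residues is (p-1)/2.
= (677-1)/2
= 338

338


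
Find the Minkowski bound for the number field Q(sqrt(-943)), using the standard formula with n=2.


d = -943, d mod 4 = 1, so disc(K) = d = -943; |disc(K)| = 943
Imaginary quadratic field, so n = 2, s = r2 = 1, r1 = 0
M = (n!/n^n) * (4/pi)^s * sqrt(|disc(K)|) = (2!/2^2) * (4/pi)^1 * sqrt(943)
= 0.5 * 1.273240 * 30.708305
= 19.5495

19.5495


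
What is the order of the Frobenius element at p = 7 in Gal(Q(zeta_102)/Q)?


The Frobenius at p in Gal(Q(zeta_n)/Q) = (Z/nZ)* is the class of p, so its order is ord_102(7), the smallest k >= 1 with 7^k = 1 mod 102.
n = 102 = 2 * 3 * 17, phi(102) = 32; the order divides phi(n).
Divisors of 32: 1, 2, 4, 8, 16, 32
Repeated squaring mod 102: 7^1 = 7, 7^2 = 49, 7^4 = 55, 7^8 = 67, 7^16 = 1, 7^32 = 1
Test divisors in increasing order:
  k=1: 7^1 = 7 mod 102
  k=2: 7^2 = 49 mod 102
  k=4: 7^4 = 55 mod 102
  k=8: 7^8 = 67 mod 102
  k=16: 7^16 = 1 mod 102  <- first divisor giving 1
Order = 16

16


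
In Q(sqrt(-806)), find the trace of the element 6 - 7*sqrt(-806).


Tr(a + b*sqrt(d)) = (a + b*sqrt(d)) + (a - b*sqrt(d)) = 2a
= 2 * (6)
= 12

12


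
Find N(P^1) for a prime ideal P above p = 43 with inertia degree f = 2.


N(P^a) = p^(a*f)
= 43^(1*2)
= 43^2
= 1849

1849


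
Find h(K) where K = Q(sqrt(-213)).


K = Q(sqrt(-213)). d mod 4 = 3, so D = disc(K) = 4d = -852
h(K) equals the number of primitive reduced positive-definite forms (a, b, c) = a*x^2 + b*x*y + c*y^2 with b^2 - 4ac = D,
where reduced means |b| <= a <= c, with b >= 0 whenever |b| = a or a = c, and primitive means gcd(a, b, c) = 1.
Reduced forces 3a^2 <= |D| = 852, so 1 <= a <= 16; b must have the parity of D, and c = (b^2 - D)/(4a) must be an integer >= a.
Enumerate a = 1..16, b in [-a, a]:
  a=1: (1, 0, 213)  [1]
  a=2: (2, 2, 107)  [1]
  a=3: (3, 0, 71)  [1]
  a=4..5: none
  a=6: (6, 6, 37)  [1]
  a=7: (7, -4, 31), (7, 4, 31)  [2]
  a=8..13: none
  a=14: (14, -10, 17), (14, 10, 17)  [2]
  a=15..16: none
Total reduced forms: 1 + 1 + 1 + 1 + 2 + 2 = 8
h = 8

8


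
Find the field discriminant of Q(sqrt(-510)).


For K = Q(sqrt(d)) with d squarefree: disc(K) = d if d = 1 mod 4, and disc(K) = 4d if d = 2 or 3 mod 4.
Here d = -510, and d mod 4 = 2.
d = 2 mod 4, not 1 (O_K = Z[sqrt(d)]), so disc(K) = 4d = 4 * (-510) = -2040

-2040


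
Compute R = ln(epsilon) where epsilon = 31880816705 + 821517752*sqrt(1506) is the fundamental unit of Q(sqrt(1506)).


epsilon = 31880816705 + 821517752*sqrt(1506)
= 6.3762e+10
R = ln(6.3762e+10)
= 24.8784

24.8784


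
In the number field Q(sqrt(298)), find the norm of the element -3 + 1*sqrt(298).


N(a + b*sqrt(d)) = a^2 - d*b^2
= (-3)^2 - (298)*(1)^2
= 9 - 298
= -289

-289


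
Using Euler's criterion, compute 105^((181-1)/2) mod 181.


p = 181 is prime and the exponent is (p-1)/2 = 90, so by Euler's criterion 105^90 = (105/181) = +1 or -1 mod 181.
Compute by square-and-multiply:
  90 = 64 + 16 + 8 + 2 (binary 1011010)
  Repeated squaring mod 181: 105^1 = 105, 105^2 = 165, 105^4 = 75, 105^8 = 14, 105^16 = 15, 105^32 = 44, 105^64 = 126
  105^90 = 105^64 * 105^16 * 105^8 * 105^2 = 126 * 15 * 14 * 165 mod 181
    126 * 15 = 1890 = 80 mod 181
    80 * 14 = 1120 = 34 mod 181
    34 * 165 = 5610 = 180 mod 181
  105^90 = 180 mod 181
Result 180 = p - 1 = -1 mod 181: 105 is a quadratic non-residue mod 181. As a residue in [0, p-1] the value is 180.
105^90 mod 181 = 180

180


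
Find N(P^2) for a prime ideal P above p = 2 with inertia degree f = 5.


N(P^a) = p^(a*f)
= 2^(2*5)
= 2^10
= 1024

1024


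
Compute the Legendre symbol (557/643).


p = 643 is prime, so compute (557/643) with the reciprocity algorithm (Jacobi-symbol steps: pull out 2s via (2/n), flip via reciprocity, reduce):
  reciprocity: (557/643) -> +(643/557)
  reduce: (86/557)
  pull out 2: (2/557) = -1  (since 557 mod 8 = 5)
  reciprocity: (43/557) -> +(557/43)
  reduce: (41/43)
  reciprocity: (41/43) -> +(43/41)
  reduce: (2/41)
  pull out 2: (2/41) = +1  (since 41 mod 8 = 1)
  (1/41) = 1
Product of signs = -1
(557/643) = -1

-1


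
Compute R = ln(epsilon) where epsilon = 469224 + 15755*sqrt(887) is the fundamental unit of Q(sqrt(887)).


epsilon = 469224 + 15755*sqrt(887)
= 938448.0000
R = ln(938448.0000)
= 13.7520

13.7520


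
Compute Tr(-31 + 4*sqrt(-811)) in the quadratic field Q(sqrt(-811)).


Tr(a + b*sqrt(d)) = (a + b*sqrt(d)) + (a - b*sqrt(d)) = 2a
= 2 * (-31)
= -62

-62


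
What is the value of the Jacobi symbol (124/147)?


Compute (124/147) via quadratic reciprocity:
  pull out 2: (2/147) = -1  (since 147 mod 8 = 3)
  pull out 2: (2/147) = -1  (since 147 mod 8 = 3)
  reciprocity: (31/147) -> -(147/31)
  reduce: (23/31)
  reciprocity: (23/31) -> -(31/23)
  reduce: (8/23)
  pull out 2: (2/23) = +1  (since 23 mod 8 = 7)
  pull out 2: (2/23) = +1  (since 23 mod 8 = 7)
  pull out 2: (2/23) = +1  (since 23 mod 8 = 7)
  (1/23) = 1
Product of signs = 1

1


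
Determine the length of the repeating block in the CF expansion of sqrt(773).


Run the CF algorithm for sqrt(773).
a_0 = floor(sqrt(773)) = 27; set m_0=0, q_0=1.
Recurrence: m' = q*a - m,  q' = (d - m'^2)/q,  a' = floor((a_0 + m')/q').
  step 1: m=27, q=44, a=1
  step 2: m=17, q=11, a=4
  step 3: m=27, q=4, a=13
  step 4: m=25, q=37, a=1
  step 5: m=12, q=17, a=2
  step 6: m=22, q=17, a=2
  step 7: m=12, q=37, a=1
  step 8: m=25, q=4, a=13
  step 9: m=27, q=11, a=4
  step 10: m=17, q=44, a=1
  step 11: m=27, q=1, a=54
a_11 = 2*a_0 = 54, so the period closes here.
sqrt(773) = [27; 1, 4, 13, 1, 2, 2, 1, 13, 4, 1, 54]
Period length = 11

11


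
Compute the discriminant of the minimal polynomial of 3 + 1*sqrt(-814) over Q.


The element 3 + 1*sqrt(-814) has minimal polynomial:
x^2 - 6*x + 823
Discriminant = (-6)^2 - 4*(823)
= 36 - 3292
= -3256

-3256


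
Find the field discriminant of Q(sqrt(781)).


For K = Q(sqrt(d)) with d squarefree: disc(K) = d if d = 1 mod 4, and disc(K) = 4d if d = 2 or 3 mod 4.
Here d = 781, and d mod 4 = 1.
d = 1 mod 4 (O_K = Z[(1+sqrt(d))/2]), so disc(K) = d = 781

781


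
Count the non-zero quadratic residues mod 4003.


For prime p, the number of non-zero quadratic residues is (p-1)/2.
= (4003-1)/2
= 2001

2001


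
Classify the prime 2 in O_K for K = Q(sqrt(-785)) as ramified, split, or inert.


K = Q(sqrt(-785)). Since d mod 4 = 3, disc(K) = -3140.
Check p | disc: -3140 mod 2 = 0.
p divides disc, so p ramifies: (p) = P^2 with e=2, f=1, g=1.
Therefore p is ramified.

ramified


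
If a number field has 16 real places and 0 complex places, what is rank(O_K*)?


By Dirichlet's unit theorem:
rank = r1 + r2 - 1
= 16 + 0 - 1
= 15

15


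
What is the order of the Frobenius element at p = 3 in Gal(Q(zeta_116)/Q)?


The Frobenius at p in Gal(Q(zeta_n)/Q) = (Z/nZ)* is the class of p, so its order is ord_116(3), the smallest k >= 1 with 3^k = 1 mod 116.
n = 116 = 2^2 * 29, phi(116) = 56; the order divides phi(n).
Divisors of 56: 1, 2, 4, 7, 8, 14, 28, 56
Repeated squaring mod 116: 3^1 = 3, 3^2 = 9, 3^4 = 81, 3^8 = 65, 3^16 = 49, 3^32 = 81
Test divisors in increasing order:
  k=1: 3^1 = 3 mod 116
  k=2: 3^2 = 9 mod 116
  k=4: 3^4 = 81 mod 116
  k=7: 3^7 = 81 * 9 * 3 = 99 mod 116
  k=8: 3^8 = 65 mod 116
  k=14: 3^14 = 65 * 81 * 9 = 57 mod 116
  k=28: 3^28 = 49 * 65 * 81 = 1 mod 116  <- first divisor giving 1
Order = 28

28


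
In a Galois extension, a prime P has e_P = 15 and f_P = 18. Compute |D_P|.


|D_P| = e * f
= 15 * 18
= 270

270


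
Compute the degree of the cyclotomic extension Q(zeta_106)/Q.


The degree equals Euler's totient phi(106).
106 = 2 * 53
phi(106) = 52

52


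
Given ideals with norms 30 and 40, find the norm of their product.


N(IJ) = N(I) * N(J)
= 30 * 40
= 1200

1200


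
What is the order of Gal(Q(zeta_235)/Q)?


|Gal(Q(zeta_235)/Q)| = phi(235)
= 184

184


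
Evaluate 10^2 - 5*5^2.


x^2 - d*y^2
= 10^2 - 5*5^2
= 100 - 125
= -25

-25


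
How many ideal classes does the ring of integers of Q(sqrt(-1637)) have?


K = Q(sqrt(-1637)). d mod 4 = 3, so D = disc(K) = 4d = -6548
h(K) equals the number of primitive reduced positive-definite forms (a, b, c) = a*x^2 + b*x*y + c*y^2 with b^2 - 4ac = D,
where reduced means |b| <= a <= c, with b >= 0 whenever |b| = a or a = c, and primitive means gcd(a, b, c) = 1.
Reduced forces 3a^2 <= |D| = 6548, so 1 <= a <= 46; b must have the parity of D, and c = (b^2 - D)/(4a) must be an integer >= a.
Enumerate a = 1..46, b in [-a, a]:
  a=1: (1, 0, 1637)  [1]
  a=2: (2, 2, 819)  [1]
  a=3: (3, -2, 546), (3, 2, 546)  [2]
  a=4..5: none
  a=6: (6, -2, 273), (6, 2, 273)  [2]
  a=7: (7, -2, 234), (7, 2, 234)  [2]
  a=8: none
  a=9: (9, -2, 182), (9, 2, 182)  [2]
  a=10..12: none
  a=13: (13, -2, 126), (13, 2, 126)  [2]
  a=14: (14, -2, 117), (14, 2, 117)  [2]
  a=15..17: none
  a=18: (18, -2, 91), (18, 2, 91)  [2]
  a=19: (19, -8, 87), (19, 8, 87)  [2]
  a=20: none
  a=21: (21, -16, 81), (21, -2, 78), (21, 2, 78), (21, 16, 81)  [4]
  a=22..25: none
  a=26: (26, -2, 63), (26, 2, 63)  [2]
  a=27: (27, -16, 63), (27, 16, 63)  [2]
  a=28: none
  a=29: (29, -8, 57), (29, 8, 57)  [2]
  a=30..36: none
  a=37: (37, -36, 53), (37, 36, 53)  [2]
  a=38: (38, -30, 49), (38, 30, 49)  [2]
  a=39: (39, -28, 47), (39, -2, 42), (39, 2, 42), (39, 28, 47)  [4]
  a=40..41: none
  a=42: (42, -26, 43), (42, 26, 43)  [2]
  a=43..46: none
Total reduced forms: 1 + 1 + 2 + 2 + 2 + 2 + 2 + 2 + 2 + 2 + 4 + 2 + 2 + 2 + 2 + 2 + 4 + 2 = 38
h = 38

38


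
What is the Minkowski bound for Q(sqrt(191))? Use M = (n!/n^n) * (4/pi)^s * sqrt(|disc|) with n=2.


d = 191, d mod 4 = 3, so disc(K) = 4d = 764; |disc(K)| = 764
Real quadratic field, so n = 2, s = r2 = 0, r1 = 2
M = (n!/n^n) * (4/pi)^s * sqrt(|disc(K)|) = (2!/2^2) * (4/pi)^0 * sqrt(764)
= 0.5 * 1.000000 * 27.640550
= 13.8203

13.8203


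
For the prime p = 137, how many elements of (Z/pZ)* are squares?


For prime p, the number of non-zero quadratic residues is (p-1)/2.
= (137-1)/2
= 68

68


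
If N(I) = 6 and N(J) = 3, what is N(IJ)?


N(IJ) = N(I) * N(J)
= 6 * 3
= 18

18


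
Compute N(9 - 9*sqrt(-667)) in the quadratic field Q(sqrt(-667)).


N(a + b*sqrt(d)) = a^2 - d*b^2
= (9)^2 - (-667)*(-9)^2
= 81 + 54027
= 54108

54108


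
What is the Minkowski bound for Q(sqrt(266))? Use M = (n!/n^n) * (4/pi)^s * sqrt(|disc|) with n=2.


d = 266, d mod 4 = 2, so disc(K) = 4d = 1064; |disc(K)| = 1064
Real quadratic field, so n = 2, s = r2 = 0, r1 = 2
M = (n!/n^n) * (4/pi)^s * sqrt(|disc(K)|) = (2!/2^2) * (4/pi)^0 * sqrt(1064)
= 0.5 * 1.000000 * 32.619013
= 16.3095

16.3095


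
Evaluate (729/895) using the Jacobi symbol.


Compute (729/895) via quadratic reciprocity:
  reciprocity: (729/895) -> +(895/729)
  reduce: (166/729)
  pull out 2: (2/729) = +1  (since 729 mod 8 = 1)
  reciprocity: (83/729) -> +(729/83)
  reduce: (65/83)
  reciprocity: (65/83) -> +(83/65)
  reduce: (18/65)
  pull out 2: (2/65) = +1  (since 65 mod 8 = 1)
  reciprocity: (9/65) -> +(65/9)
  reduce: (2/9)
  pull out 2: (2/9) = +1  (since 9 mod 8 = 1)
  (1/9) = 1
Product of signs = 1

1


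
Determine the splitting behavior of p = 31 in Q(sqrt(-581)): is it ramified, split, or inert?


K = Q(sqrt(-581)). Since d mod 4 = 3, disc(K) = -2324.
Check p | disc: -2324 mod 31 = 1.
p does not divide disc. Compute Legendre symbol (d/p):
8^((31-1)/2) mod 31 = 1
(d/p) = 1, so p splits: (p) = P*P' with e=1, f=1, g=2.
Therefore p is split.

split


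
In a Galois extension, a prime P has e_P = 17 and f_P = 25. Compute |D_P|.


|D_P| = e * f
= 17 * 25
= 425

425


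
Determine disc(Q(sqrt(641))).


For K = Q(sqrt(d)) with d squarefree: disc(K) = d if d = 1 mod 4, and disc(K) = 4d if d = 2 or 3 mod 4.
Here d = 641, and d mod 4 = 1.
d = 1 mod 4 (O_K = Z[(1+sqrt(d))/2]), so disc(K) = d = 641

641


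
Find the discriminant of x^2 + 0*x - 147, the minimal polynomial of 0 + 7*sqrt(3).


The element 0 + 7*sqrt(3) has minimal polynomial:
x^2 + 0*x - 147
Discriminant = (0)^2 - 4*(-147)
= 0 + 588
= 588

588


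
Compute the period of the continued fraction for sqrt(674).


Run the CF algorithm for sqrt(674).
a_0 = floor(sqrt(674)) = 25; set m_0=0, q_0=1.
Recurrence: m' = q*a - m,  q' = (d - m'^2)/q,  a' = floor((a_0 + m')/q').
  step 1: m=25, q=49, a=1
  step 2: m=24, q=2, a=24
  step 3: m=24, q=49, a=1
  step 4: m=25, q=1, a=50
a_4 = 2*a_0 = 50, so the period closes here.
sqrt(674) = [25; 1, 24, 1, 50]
Period length = 4

4


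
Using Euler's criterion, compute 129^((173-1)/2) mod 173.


p = 173 is prime and the exponent is (p-1)/2 = 86, so by Euler's criterion 129^86 = (129/173) = +1 or -1 mod 173.
Compute by square-and-multiply:
  86 = 64 + 16 + 4 + 2 (binary 1010110)
  Repeated squaring mod 173: 129^1 = 129, 129^2 = 33, 129^4 = 51, 129^8 = 6, 129^16 = 36, 129^32 = 85, 129^64 = 132
  129^86 = 129^64 * 129^16 * 129^4 * 129^2 = 132 * 36 * 51 * 33 mod 173
    132 * 36 = 4752 = 81 mod 173
    81 * 51 = 4131 = 152 mod 173
    152 * 33 = 5016 = 172 mod 173
  129^86 = 172 mod 173
Result 172 = p - 1 = -1 mod 173: 129 is a quadratic non-residue mod 173. As a residue in [0, p-1] the value is 172.
129^86 mod 173 = 172

172


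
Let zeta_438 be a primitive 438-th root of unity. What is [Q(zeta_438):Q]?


The degree equals Euler's totient phi(438).
438 = 2 * 3 * 73
phi(438) = 144

144


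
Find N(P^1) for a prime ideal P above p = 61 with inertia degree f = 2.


N(P^a) = p^(a*f)
= 61^(1*2)
= 61^2
= 3721

3721


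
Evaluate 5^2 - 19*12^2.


x^2 - d*y^2
= 5^2 - 19*12^2
= 25 - 2736
= -2711

-2711


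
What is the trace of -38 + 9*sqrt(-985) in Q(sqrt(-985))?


Tr(a + b*sqrt(d)) = (a + b*sqrt(d)) + (a - b*sqrt(d)) = 2a
= 2 * (-38)
= -76

-76


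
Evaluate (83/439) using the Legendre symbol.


p = 439 is prime, so compute (83/439) with the reciprocity algorithm (Jacobi-symbol steps: pull out 2s via (2/n), flip via reciprocity, reduce):
  reciprocity: (83/439) -> -(439/83)
  reduce: (24/83)
  pull out 2: (2/83) = -1  (since 83 mod 8 = 3)
  pull out 2: (2/83) = -1  (since 83 mod 8 = 3)
  pull out 2: (2/83) = -1  (since 83 mod 8 = 3)
  reciprocity: (3/83) -> -(83/3)
  reduce: (2/3)
  pull out 2: (2/3) = -1  (since 3 mod 8 = 3)
  (1/3) = 1
Product of signs = 1
(83/439) = 1

1


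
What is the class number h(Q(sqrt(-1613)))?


K = Q(sqrt(-1613)). d mod 4 = 3, so D = disc(K) = 4d = -6452
h(K) equals the number of primitive reduced positive-definite forms (a, b, c) = a*x^2 + b*x*y + c*y^2 with b^2 - 4ac = D,
where reduced means |b| <= a <= c, with b >= 0 whenever |b| = a or a = c, and primitive means gcd(a, b, c) = 1.
Reduced forces 3a^2 <= |D| = 6452, so 1 <= a <= 46; b must have the parity of D, and c = (b^2 - D)/(4a) must be an integer >= a.
Enumerate a = 1..46, b in [-a, a]:
  a=1: (1, 0, 1613)  [1]
  a=2: (2, 2, 807)  [1]
  a=3: (3, -2, 538), (3, 2, 538)  [2]
  a=4..5: none
  a=6: (6, -2, 269), (6, 2, 269)  [2]
  a=7: (7, -4, 231), (7, 4, 231)  [2]
  a=8: none
  a=9: (9, -8, 181), (9, 8, 181)  [2]
  a=10: none
  a=11: (11, -4, 147), (11, 4, 147)  [2]
  a=12: none
  a=13: (13, -10, 126), (13, 10, 126)  [2]
  a=14: (14, -10, 117), (14, 10, 117)  [2]
  a=15..16: none
  a=17: (17, -12, 97), (17, 12, 97)  [2]
  a=18: (18, -10, 91), (18, 10, 91)  [2]
  a=19..20: none
  a=21: (21, -10, 78), (21, -4, 77), (21, 4, 77), (21, 10, 78)  [4]
  a=22: (22, -18, 77), (22, 18, 77)  [2]
  a=23..25: none
  a=26: (26, -10, 63), (26, 10, 63)  [2]
  a=27: (27, -26, 66), (27, 26, 66)  [2]
  a=28..32: none
  a=33: (33, -26, 54), (33, -4, 49), (33, 4, 49), (33, 26, 54)  [4]
  a=34: (34, -22, 51), (34, 22, 51)  [2]
  a=35..38: none
  a=39: (39, -16, 43), (39, -10, 42), (39, 10, 42), (39, 16, 43)  [4]
  a=40..41: none
  a=42: (42, -38, 47), (42, 38, 47)  [2]
  a=43..46: none
Total reduced forms: 1 + 1 + 2 + 2 + 2 + 2 + 2 + 2 + 2 + 2 + 2 + 4 + 2 + 2 + 2 + 4 + 2 + 4 + 2 = 42
h = 42

42


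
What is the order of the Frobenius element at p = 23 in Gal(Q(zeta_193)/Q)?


The Frobenius at p in Gal(Q(zeta_n)/Q) = (Z/nZ)* is the class of p, so its order is ord_193(23), the smallest k >= 1 with 23^k = 1 mod 193.
n = 193 = 193, phi(193) = 192; the order divides phi(n).
Divisors of 192: 1, 2, 3, 4, 6, 8, 12, 16, 24, 32, 48, 64, 96, 192
Repeated squaring mod 193: 23^1 = 23, 23^2 = 143, 23^4 = 184, 23^8 = 81, 23^16 = 192, 23^32 = 1, 23^64 = 1, 23^128 = 1
Test divisors in increasing order:
  k=1: 23^1 = 23 mod 193
  k=2: 23^2 = 143 mod 193
  k=3: 23^3 = 143 * 23 = 8 mod 193
  k=4: 23^4 = 184 mod 193
  k=6: 23^6 = 184 * 143 = 64 mod 193
  k=8: 23^8 = 81 mod 193
  k=12: 23^12 = 81 * 184 = 43 mod 193
  k=16: 23^16 = 192 mod 193
  k=24: 23^24 = 192 * 81 = 112 mod 193
  k=32: 23^32 = 1 mod 193  <- first divisor giving 1
Order = 32

32
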